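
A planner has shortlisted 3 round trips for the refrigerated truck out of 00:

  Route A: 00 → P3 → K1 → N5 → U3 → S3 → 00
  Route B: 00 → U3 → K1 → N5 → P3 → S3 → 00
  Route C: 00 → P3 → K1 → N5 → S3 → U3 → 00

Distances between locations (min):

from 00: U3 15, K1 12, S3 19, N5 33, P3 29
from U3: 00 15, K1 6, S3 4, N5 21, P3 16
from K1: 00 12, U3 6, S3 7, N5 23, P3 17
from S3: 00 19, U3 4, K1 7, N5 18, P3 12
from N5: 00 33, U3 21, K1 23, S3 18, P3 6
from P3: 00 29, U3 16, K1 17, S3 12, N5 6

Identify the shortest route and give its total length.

Shortest is Route B, total 81 min.

Route A: 29 + 17 + 23 + 21 + 4 + 19 = 113
Route B: 15 + 6 + 23 + 6 + 12 + 19 = 81
Route C: 29 + 17 + 23 + 18 + 4 + 15 = 106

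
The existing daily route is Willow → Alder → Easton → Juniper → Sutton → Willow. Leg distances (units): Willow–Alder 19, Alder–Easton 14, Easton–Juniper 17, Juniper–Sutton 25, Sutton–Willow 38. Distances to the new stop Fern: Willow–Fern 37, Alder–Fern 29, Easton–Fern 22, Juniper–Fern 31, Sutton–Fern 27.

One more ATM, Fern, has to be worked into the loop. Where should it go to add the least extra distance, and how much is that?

Insertion cost between consecutive stops i–j is d(i,Fern) + d(Fern,j) − d(i,j):
  between Willow and Alder: 37 + 29 − 19 = 47
  between Alder and Easton: 29 + 22 − 14 = 37
  between Easton and Juniper: 22 + 31 − 17 = 36
  between Juniper and Sutton: 31 + 27 − 25 = 33
  between Sutton and Willow: 27 + 37 − 38 = 26
Cheapest insertion is between Sutton and Willow, adding 26.
New total = 113 + 26 = 139.

+26 — insert Fern between Sutton and Willow.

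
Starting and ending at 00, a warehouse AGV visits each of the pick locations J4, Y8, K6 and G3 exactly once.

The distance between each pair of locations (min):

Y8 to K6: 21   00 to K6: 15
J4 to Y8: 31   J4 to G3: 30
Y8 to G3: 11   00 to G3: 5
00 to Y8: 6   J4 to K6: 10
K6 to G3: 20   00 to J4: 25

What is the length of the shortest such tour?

72 min — the shortest possible round trip.

There are 12 distinct closed tours to check (reversals are equivalent).
00 → J4 → Y8 → K6 → G3 → 00: 25+31+21+20+5 = 102
00 → J4 → Y8 → G3 → K6 → 00: 25+31+11+20+15 = 102
00 → J4 → K6 → Y8 → G3 → 00: 25+10+21+11+5 = 72
00 → J4 → K6 → G3 → Y8 → 00: 25+10+20+11+6 = 72
00 → J4 → G3 → Y8 → K6 → 00: 25+30+11+21+15 = 102
00 → J4 → G3 → K6 → Y8 → 00: 25+30+20+21+6 = 102
00 → Y8 → J4 → K6 → G3 → 00: 6+31+10+20+5 = 72
00 → Y8 → J4 → G3 → K6 → 00: 6+31+30+20+15 = 102
00 → Y8 → K6 → J4 → G3 → 00: 6+21+10+30+5 = 72
00 → Y8 → G3 → J4 → K6 → 00: 6+11+30+10+15 = 72
00 → K6 → J4 → Y8 → G3 → 00: 15+10+31+11+5 = 72
00 → K6 → Y8 → J4 → G3 → 00: 15+21+31+30+5 = 102
The minimum is 72.
One optimal route: 00 → J4 → K6 → Y8 → G3 → 00 (or its reverse).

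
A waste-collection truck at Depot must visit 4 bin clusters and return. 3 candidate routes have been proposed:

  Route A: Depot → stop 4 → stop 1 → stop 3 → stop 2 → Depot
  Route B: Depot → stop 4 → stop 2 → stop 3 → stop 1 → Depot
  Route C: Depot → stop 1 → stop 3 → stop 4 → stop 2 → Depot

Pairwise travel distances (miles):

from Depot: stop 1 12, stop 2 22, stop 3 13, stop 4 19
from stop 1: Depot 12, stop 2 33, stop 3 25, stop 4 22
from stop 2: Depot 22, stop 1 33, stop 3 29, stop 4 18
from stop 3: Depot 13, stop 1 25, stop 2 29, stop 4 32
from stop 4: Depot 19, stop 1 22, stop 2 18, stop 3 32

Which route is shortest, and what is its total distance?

Shortest is Route B, total 103 miles.

Route A: 19 + 22 + 25 + 29 + 22 = 117
Route B: 19 + 18 + 29 + 25 + 12 = 103
Route C: 12 + 25 + 32 + 18 + 22 = 109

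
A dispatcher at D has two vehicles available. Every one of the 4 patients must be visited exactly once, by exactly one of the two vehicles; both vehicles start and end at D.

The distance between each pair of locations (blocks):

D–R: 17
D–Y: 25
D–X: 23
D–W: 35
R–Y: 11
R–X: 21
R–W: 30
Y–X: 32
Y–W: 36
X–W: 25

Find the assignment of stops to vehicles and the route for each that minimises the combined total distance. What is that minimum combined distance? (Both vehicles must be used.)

136 blocks — the smallest possible combined total.

Check every non-empty split of the stops between the two vehicles; for each half take its own optimal tour:
  {R} + {Y, X, W}: 34 + 109 = 143
  {Y} + {R, X, W}: 50 + 95 = 145
  {R, Y} + {X, W}: 53 + 83 = 136
  {X} + {R, Y, W}: 46 + 99 = 145
  {R, X} + {Y, W}: 61 + 96 = 157
  {Y, X} + {R, W}: 80 + 82 = 162
  … (7 splits in total)
Best: vehicle 1 D → R → Y → D = 53; vehicle 2 D → X → W → D = 83; combined 136.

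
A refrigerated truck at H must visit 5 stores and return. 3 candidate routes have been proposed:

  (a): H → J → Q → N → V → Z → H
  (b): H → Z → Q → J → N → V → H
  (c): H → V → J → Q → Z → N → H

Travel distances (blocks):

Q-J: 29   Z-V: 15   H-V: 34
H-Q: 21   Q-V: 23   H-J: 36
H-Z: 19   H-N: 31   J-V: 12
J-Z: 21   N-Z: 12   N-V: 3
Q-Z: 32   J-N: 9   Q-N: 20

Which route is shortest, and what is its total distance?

(a): 36 + 29 + 20 + 3 + 15 + 19 = 122
(b): 19 + 32 + 29 + 9 + 3 + 34 = 126
(c): 34 + 12 + 29 + 32 + 12 + 31 = 150

122 blocks — (a) is the shortest.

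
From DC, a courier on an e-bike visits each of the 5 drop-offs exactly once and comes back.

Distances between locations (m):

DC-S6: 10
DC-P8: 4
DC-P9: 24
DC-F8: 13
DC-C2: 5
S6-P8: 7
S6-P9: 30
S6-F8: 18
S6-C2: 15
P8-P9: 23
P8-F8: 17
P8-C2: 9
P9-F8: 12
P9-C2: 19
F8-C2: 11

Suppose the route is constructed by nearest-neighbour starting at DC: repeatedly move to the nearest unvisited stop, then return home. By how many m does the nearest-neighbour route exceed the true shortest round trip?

The nearest-neighbour route is 8 m longer than optimal.

From DC: P8=4, C2=5, S6=10, F8=13, P9=24 → choose P8 (4).
From P8: S6=7, C2=9, F8=17, P9=23 → choose S6 (7).
From S6: C2=15, F8=18, P9=30 → choose C2 (15).
From C2: F8=11, P9=19 → choose F8 (11).
From F8: P9=12 → choose P9 (12).
NN route DC → P8 → S6 → C2 → F8 → P9 → DC costs 73.
Optimal: DC → P8 → S6 → F8 → P9 → C2 → DC costs 65 (by enumerating all 60 distinct tours).
Excess = 73 − 65 = 8.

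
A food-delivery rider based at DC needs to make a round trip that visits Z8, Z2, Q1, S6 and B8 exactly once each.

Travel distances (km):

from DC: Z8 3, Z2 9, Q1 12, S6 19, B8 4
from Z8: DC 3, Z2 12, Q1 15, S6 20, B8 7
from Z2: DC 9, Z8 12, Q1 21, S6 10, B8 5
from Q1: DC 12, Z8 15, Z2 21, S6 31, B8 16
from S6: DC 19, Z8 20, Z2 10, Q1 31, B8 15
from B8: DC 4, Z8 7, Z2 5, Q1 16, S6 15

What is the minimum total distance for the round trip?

Minimum total distance: 66 km.

With 5 stops there are 5!/2 = 60 distinct round trips (a route and its reverse cost the same).
DC→Z8→Z2→Q1→S6→B8→DC: 3+12+21+31+15+4 = 86
DC→Z8→Z2→Q1→B8→S6→DC: 3+12+21+16+15+19 = 86
DC→Z8→Z2→S6→Q1→B8→DC: 3+12+10+31+16+4 = 76
DC→Z8→Z2→S6→B8→Q1→DC: 3+12+10+15+16+12 = 68
DC→Z8→Z2→B8→Q1→S6→DC: 3+12+5+16+31+19 = 86
DC→Z8→Z2→B8→S6→Q1→DC: 3+12+5+15+31+12 = 78
DC→Z8→Q1→Z2→S6→B8→DC: 3+15+21+10+15+4 = 68
DC→Z8→Q1→Z2→B8→S6→DC: 3+15+21+5+15+19 = 78
DC→Z8→Q1→S6→Z2→B8→DC: 3+15+31+10+5+4 = 68
DC→Z8→Q1→S6→B8→Z2→DC: 3+15+31+15+5+9 = 78
DC→Z8→Q1→B8→Z2→S6→DC: 3+15+16+5+10+19 = 68
DC→Z8→Q1→B8→S6→Z2→DC: 3+15+16+15+10+9 = 68
DC→Z8→S6→Z2→Q1→B8→DC: 3+20+10+21+16+4 = 74
DC→Z8→S6→Z2→B8→Q1→DC: 3+20+10+5+16+12 = 66
… (46 more)
The minimum is 66.
One optimal route: DC → Z8 → S6 → Z2 → B8 → Q1 → DC (or its reverse).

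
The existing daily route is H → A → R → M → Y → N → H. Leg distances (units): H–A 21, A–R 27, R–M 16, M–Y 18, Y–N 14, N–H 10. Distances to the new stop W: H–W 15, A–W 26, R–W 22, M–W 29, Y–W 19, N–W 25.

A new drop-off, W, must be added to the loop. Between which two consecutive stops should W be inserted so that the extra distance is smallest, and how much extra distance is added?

Insertion cost between consecutive stops i–j is d(i,W) + d(W,j) − d(i,j):
  between H and A: 15 + 26 − 21 = 20
  between A and R: 26 + 22 − 27 = 21
  between R and M: 22 + 29 − 16 = 35
  between M and Y: 29 + 19 − 18 = 30
  between Y and N: 19 + 25 − 14 = 30
  between N and H: 25 + 15 − 10 = 30
Cheapest insertion is between H and A, adding 20.
New total = 106 + 20 = 126.

Minimum extra distance: 20, inserting W between H and A.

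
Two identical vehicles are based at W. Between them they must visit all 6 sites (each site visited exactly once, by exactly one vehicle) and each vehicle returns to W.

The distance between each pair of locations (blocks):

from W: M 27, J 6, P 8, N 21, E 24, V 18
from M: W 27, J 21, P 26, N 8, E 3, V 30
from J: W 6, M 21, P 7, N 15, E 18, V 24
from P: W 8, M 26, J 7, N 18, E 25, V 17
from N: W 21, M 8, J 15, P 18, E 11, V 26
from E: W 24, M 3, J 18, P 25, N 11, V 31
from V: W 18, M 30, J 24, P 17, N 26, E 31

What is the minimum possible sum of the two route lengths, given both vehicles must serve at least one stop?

95 blocks — the smallest possible combined total.

There are 2^5 − 1 = 31 ways to divide the 6 stops into two non-empty groups. For each, the best each vehicle can do is its own shortest tour through its group:
  {M} + {J, P, N, E, V}: 54 + 86 = 140
  {J} + {M, P, N, E, V}: 12 + 86 = 98
  {M, J} + {P, N, E, V}: 54 + 86 = 140
  {P} + {M, J, N, E, V}: 16 + 79 = 95
  {M, P} + {J, N, E, V}: 61 + 79 = 140
  {J, P} + {M, N, E, V}: 21 + 79 = 100
  … (31 splits in total)
Best: vehicle 1 W → P → W = 16; vehicle 2 W → J → E → M → N → V → W = 79; combined 95.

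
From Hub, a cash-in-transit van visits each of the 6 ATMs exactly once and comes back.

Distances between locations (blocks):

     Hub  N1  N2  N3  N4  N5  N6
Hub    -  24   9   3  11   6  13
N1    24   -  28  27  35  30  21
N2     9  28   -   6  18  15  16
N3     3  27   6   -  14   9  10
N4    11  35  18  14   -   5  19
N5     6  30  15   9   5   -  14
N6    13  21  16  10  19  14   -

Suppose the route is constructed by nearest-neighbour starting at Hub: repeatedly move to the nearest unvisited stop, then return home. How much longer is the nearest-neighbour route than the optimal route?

From Hub: N3=3, N5=6, N2=9, N4=11, N6=13, N1=24 → choose N3 (3).
From N3: N2=6, N5=9, N6=10, N4=14, N1=27 → choose N2 (6).
From N2: N5=15, N6=16, N4=18, N1=28 → choose N5 (15).
From N5: N4=5, N6=14, N1=30 → choose N4 (5).
From N4: N6=19, N1=35 → choose N6 (19).
From N6: N1=21 → choose N1 (21).
NN route Hub → N3 → N2 → N5 → N4 → N6 → N1 → Hub costs 93.
Optimal: Hub → N3 → N2 → N1 → N6 → N4 → N5 → Hub costs 88 (by enumerating all 360 distinct tours).
Excess = 93 − 88 = 5.

The nearest-neighbour route is 5 blocks longer than optimal.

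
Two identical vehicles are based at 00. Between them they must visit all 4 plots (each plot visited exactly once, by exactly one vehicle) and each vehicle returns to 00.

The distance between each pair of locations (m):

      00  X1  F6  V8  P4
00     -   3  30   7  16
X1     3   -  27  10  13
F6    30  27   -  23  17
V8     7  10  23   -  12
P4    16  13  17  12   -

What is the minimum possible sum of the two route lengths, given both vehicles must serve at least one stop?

Try each way of splitting the stops between the two vehicles (each non-empty) and, for each split, find the best tour for each vehicle:
  {X1} + {F6, V8, P4}: 6 + 63 = 69
  {F6} + {X1, V8, P4}: 60 + 35 = 95
  {X1, F6} + {V8, P4}: 60 + 35 = 95
  {V8} + {X1, F6, P4}: 14 + 63 = 77
  {X1, V8} + {F6, P4}: 20 + 63 = 83
  {F6, V8} + {X1, P4}: 60 + 32 = 92
  … (7 splits in total)
Best: vehicle 1 00 → X1 → 00 = 6; vehicle 2 00 → V8 → F6 → P4 → 00 = 63; combined 69.

Minimum combined distance: 69 m.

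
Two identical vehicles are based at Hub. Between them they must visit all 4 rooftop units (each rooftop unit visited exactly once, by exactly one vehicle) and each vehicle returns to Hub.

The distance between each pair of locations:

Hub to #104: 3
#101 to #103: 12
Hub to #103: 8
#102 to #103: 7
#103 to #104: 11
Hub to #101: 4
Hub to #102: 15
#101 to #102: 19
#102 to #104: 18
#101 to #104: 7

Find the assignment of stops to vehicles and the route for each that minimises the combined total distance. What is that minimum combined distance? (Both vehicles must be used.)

There are 2^3 − 1 = 7 ways to divide the 4 stops into two non-empty groups. For each, the best each vehicle can do is its own shortest tour through its group:
  {#101} + {#102, #103, #104}: 8 + 36 = 44
  {#102} + {#101, #103, #104}: 30 + 30 = 60
  {#101, #102} + {#103, #104}: 38 + 22 = 60
  {#103} + {#101, #102, #104}: 16 + 44 = 60
  {#101, #103} + {#102, #104}: 24 + 36 = 60
  {#102, #103} + {#101, #104}: 30 + 14 = 44
  … (7 splits in total)
Best: vehicle 1 Hub → #101 → Hub = 8; vehicle 2 Hub → #102 → #103 → #104 → Hub = 36; combined 44.

Minimum combined distance: 44.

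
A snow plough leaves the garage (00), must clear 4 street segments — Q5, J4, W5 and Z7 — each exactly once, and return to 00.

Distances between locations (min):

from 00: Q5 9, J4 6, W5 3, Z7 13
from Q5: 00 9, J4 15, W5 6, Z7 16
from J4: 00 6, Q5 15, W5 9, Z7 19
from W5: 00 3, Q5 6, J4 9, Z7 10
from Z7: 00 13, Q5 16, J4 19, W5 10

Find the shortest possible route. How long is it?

With 4 stops there are 4!/2 = 12 distinct round trips (a route and its reverse cost the same).
00→Q5→J4→W5→Z7→00: 9+15+9+10+13 = 56
00→Q5→J4→Z7→W5→00: 9+15+19+10+3 = 56
00→Q5→W5→J4→Z7→00: 9+6+9+19+13 = 56
00→Q5→W5→Z7→J4→00: 9+6+10+19+6 = 50
00→Q5→Z7→J4→W5→00: 9+16+19+9+3 = 56
00→Q5→Z7→W5→J4→00: 9+16+10+9+6 = 50
00→J4→Q5→W5→Z7→00: 6+15+6+10+13 = 50
00→J4→Q5→Z7→W5→00: 6+15+16+10+3 = 50
00→J4→W5→Q5→Z7→00: 6+9+6+16+13 = 50
00→J4→Z7→Q5→W5→00: 6+19+16+6+3 = 50
00→W5→Q5→J4→Z7→00: 3+6+15+19+13 = 56
00→W5→J4→Q5→Z7→00: 3+9+15+16+13 = 56
The minimum is 50.
One optimal route: 00 → Q5 → W5 → Z7 → J4 → 00 (or its reverse).

50 min — the shortest possible round trip.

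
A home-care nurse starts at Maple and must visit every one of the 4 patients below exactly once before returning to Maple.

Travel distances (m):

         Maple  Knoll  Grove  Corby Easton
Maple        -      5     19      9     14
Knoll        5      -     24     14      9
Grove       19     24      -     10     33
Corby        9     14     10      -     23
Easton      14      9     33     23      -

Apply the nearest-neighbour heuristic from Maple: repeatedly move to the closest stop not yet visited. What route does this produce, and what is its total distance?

Total distance 66 m via the nearest-neighbour route Maple → Knoll → Easton → Corby → Grove → Maple.

Maple → [Knoll:5 / Corby:9 / Easton:14 / Grove:19] → Knoll (5)
Knoll → [Easton:9 / Corby:14 / Grove:24] → Easton (9)
Easton → [Corby:23 / Grove:33] → Corby (23)
Corby → [Grove:10] → Grove (10)
Return Grove→Maple: 19.
Total = 5 + 9 + 23 + 10 + 19 = 66.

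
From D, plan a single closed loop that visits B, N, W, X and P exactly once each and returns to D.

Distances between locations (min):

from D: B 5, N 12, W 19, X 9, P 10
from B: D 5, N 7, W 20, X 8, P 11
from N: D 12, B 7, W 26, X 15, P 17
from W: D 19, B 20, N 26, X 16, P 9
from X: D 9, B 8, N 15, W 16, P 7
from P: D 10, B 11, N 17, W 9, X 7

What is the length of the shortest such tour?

With 5 stops there are 5!/2 = 60 distinct round trips (a route and its reverse cost the same).
D-B-N-W-X-P-D: 5+7+26+16+7+10 = 71
D-B-N-W-P-X-D: 5+7+26+9+7+9 = 63
D-B-N-X-W-P-D: 5+7+15+16+9+10 = 62
D-B-N-X-P-W-D: 5+7+15+7+9+19 = 62
D-B-N-P-W-X-D: 5+7+17+9+16+9 = 63
D-B-N-P-X-W-D: 5+7+17+7+16+19 = 71
D-B-W-N-X-P-D: 5+20+26+15+7+10 = 83
D-B-W-N-P-X-D: 5+20+26+17+7+9 = 84
D-B-W-X-N-P-D: 5+20+16+15+17+10 = 83
D-B-W-X-P-N-D: 5+20+16+7+17+12 = 77
D-B-W-P-N-X-D: 5+20+9+17+15+9 = 75
D-B-W-P-X-N-D: 5+20+9+7+15+12 = 68
D-B-X-N-W-P-D: 5+8+15+26+9+10 = 73
D-B-X-N-P-W-D: 5+8+15+17+9+19 = 73
… (46 more)
The minimum is 62.
One optimal route: D → B → N → X → W → P → D (or its reverse).

Shortest round trip = 62 min.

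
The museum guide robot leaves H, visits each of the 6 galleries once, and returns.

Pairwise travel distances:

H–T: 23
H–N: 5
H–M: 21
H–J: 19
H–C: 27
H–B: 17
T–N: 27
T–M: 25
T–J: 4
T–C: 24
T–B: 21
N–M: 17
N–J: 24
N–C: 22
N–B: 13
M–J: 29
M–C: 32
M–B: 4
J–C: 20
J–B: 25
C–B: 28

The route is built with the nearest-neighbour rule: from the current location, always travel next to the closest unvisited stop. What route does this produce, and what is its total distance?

H → [N:5 / B:17 / J:19 / M:21 / T:23 / C:27] → N (5)
N → [B:13 / M:17 / C:22 / J:24 / T:27] → B (13)
B → [M:4 / T:21 / J:25 / C:28] → M (4)
M → [T:25 / J:29 / C:32] → T (25)
T → [J:4 / C:24] → J (4)
J → [C:20] → C (20)
Return C→H: 27.
Total = 5 + 13 + 4 + 25 + 4 + 20 + 27 = 98.

Total distance 98 via the nearest-neighbour route H → N → B → M → T → J → C → H.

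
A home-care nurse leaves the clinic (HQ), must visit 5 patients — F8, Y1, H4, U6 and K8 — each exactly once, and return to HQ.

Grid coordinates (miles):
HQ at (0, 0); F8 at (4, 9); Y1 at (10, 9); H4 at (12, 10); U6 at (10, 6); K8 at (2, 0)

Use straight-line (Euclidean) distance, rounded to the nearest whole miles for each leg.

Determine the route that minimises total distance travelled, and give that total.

Minimum total distance: 34 miles.

There are 60 distinct closed tours to check (reversals are equivalent).
HQ → F8 → Y1 → H4 → U6 → K8 → HQ: 10+6+2+4+10+2 = 34
HQ → F8 → Y1 → H4 → K8 → U6 → HQ: 10+6+2+14+10+12 = 54
HQ → F8 → Y1 → U6 → H4 → K8 → HQ: 10+6+3+4+14+2 = 39
HQ → F8 → Y1 → U6 → K8 → H4 → HQ: 10+6+3+10+14+16 = 59
HQ → F8 → Y1 → K8 → H4 → U6 → HQ: 10+6+12+14+4+12 = 58
HQ → F8 → Y1 → K8 → U6 → H4 → HQ: 10+6+12+10+4+16 = 58
HQ → F8 → H4 → Y1 → U6 → K8 → HQ: 10+8+2+3+10+2 = 35
HQ → F8 → H4 → Y1 → K8 → U6 → HQ: 10+8+2+12+10+12 = 54
HQ → F8 → H4 → U6 → Y1 → K8 → HQ: 10+8+4+3+12+2 = 39
HQ → F8 → H4 → U6 → K8 → Y1 → HQ: 10+8+4+10+12+13 = 57
HQ → F8 → H4 → K8 → Y1 → U6 → HQ: 10+8+14+12+3+12 = 59
HQ → F8 → H4 → K8 → U6 → Y1 → HQ: 10+8+14+10+3+13 = 58
HQ → F8 → U6 → Y1 → H4 → K8 → HQ: 10+7+3+2+14+2 = 38
HQ → F8 → U6 → Y1 → K8 → H4 → HQ: 10+7+3+12+14+16 = 62
… (46 more)
The minimum is 34.
One optimal route: HQ → F8 → Y1 → H4 → U6 → K8 → HQ (or its reverse).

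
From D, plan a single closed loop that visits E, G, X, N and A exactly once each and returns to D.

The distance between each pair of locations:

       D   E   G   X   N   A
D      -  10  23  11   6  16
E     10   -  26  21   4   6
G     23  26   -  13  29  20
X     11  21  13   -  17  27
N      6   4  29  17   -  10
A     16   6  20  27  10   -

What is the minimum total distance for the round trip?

Shortest round trip = 60.

There are 60 distinct closed tours to check (reversals are equivalent).
D - E - G - X - N - A - D: 10+26+13+17+10+16 = 92
D - E - G - X - A - N - D: 10+26+13+27+10+6 = 92
D - E - G - N - X - A - D: 10+26+29+17+27+16 = 125
D - E - G - N - A - X - D: 10+26+29+10+27+11 = 113
D - E - G - A - X - N - D: 10+26+20+27+17+6 = 106
D - E - G - A - N - X - D: 10+26+20+10+17+11 = 94
D - E - X - G - N - A - D: 10+21+13+29+10+16 = 99
D - E - X - G - A - N - D: 10+21+13+20+10+6 = 80
D - E - X - N - G - A - D: 10+21+17+29+20+16 = 113
D - E - X - N - A - G - D: 10+21+17+10+20+23 = 101
D - E - X - A - G - N - D: 10+21+27+20+29+6 = 113
D - E - X - A - N - G - D: 10+21+27+10+29+23 = 120
D - E - N - G - X - A - D: 10+4+29+13+27+16 = 99
D - E - N - G - A - X - D: 10+4+29+20+27+11 = 101
… (46 more)
D - X - G - A - E - N - D: 11+13+20+6+4+6 = 60  ← best
The minimum is 60.
One optimal route: D → X → G → A → E → N → D (or its reverse).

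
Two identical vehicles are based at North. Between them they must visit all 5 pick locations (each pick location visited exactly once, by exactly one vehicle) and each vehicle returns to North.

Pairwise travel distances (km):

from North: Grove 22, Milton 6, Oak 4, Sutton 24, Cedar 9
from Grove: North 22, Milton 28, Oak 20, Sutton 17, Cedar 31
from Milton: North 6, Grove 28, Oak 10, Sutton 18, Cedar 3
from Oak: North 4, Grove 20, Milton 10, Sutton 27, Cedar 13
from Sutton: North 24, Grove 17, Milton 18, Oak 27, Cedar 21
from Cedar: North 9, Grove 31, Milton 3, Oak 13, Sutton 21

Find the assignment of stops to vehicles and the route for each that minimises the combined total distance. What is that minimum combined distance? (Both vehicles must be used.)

There are 2^4 − 1 = 15 ways to divide the 5 stops into two non-empty groups. For each, the best each vehicle can do is its own shortest tour through its group:
  {Grove} + {Milton, Oak, Sutton, Cedar}: 44 + 61 = 105
  {Milton} + {Grove, Oak, Sutton, Cedar}: 12 + 71 = 83
  {Grove, Milton} + {Oak, Sutton, Cedar}: 56 + 61 = 117
  {Oak} + {Grove, Milton, Sutton, Cedar}: 8 + 69 = 77
  {Grove, Oak} + {Milton, Sutton, Cedar}: 46 + 54 = 100
  {Milton, Oak} + {Grove, Sutton, Cedar}: 20 + 69 = 89
  … (15 splits in total)
Best: vehicle 1 North → Oak → North = 8; vehicle 2 North → Grove → Sutton → Milton → Cedar → North = 69; combined 77.

Minimum combined distance: 77 km.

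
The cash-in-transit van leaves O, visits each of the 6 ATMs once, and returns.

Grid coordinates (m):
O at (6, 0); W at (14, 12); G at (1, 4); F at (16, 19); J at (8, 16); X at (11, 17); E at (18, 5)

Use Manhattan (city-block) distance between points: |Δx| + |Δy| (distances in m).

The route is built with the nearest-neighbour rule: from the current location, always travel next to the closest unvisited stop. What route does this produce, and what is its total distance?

90 m along O → G → E → W → X → J → F → O.

At O the remaining stops are G 9, E 17, J 18, W 20, X 22, F 29; go to G.
At G the remaining stops are E 18, J 19, W 21, X 23, F 30; go to E.
At E the remaining stops are W 11, F 16, X 19, J 21; go to W.
At W the remaining stops are X 8, F 9, J 10; go to X.
At X the remaining stops are J 4, F 7; go to J.
At J the remaining stops are F 11; go to F.
Return F→O: 29.
Total = 9 + 18 + 11 + 8 + 4 + 11 + 29 = 90.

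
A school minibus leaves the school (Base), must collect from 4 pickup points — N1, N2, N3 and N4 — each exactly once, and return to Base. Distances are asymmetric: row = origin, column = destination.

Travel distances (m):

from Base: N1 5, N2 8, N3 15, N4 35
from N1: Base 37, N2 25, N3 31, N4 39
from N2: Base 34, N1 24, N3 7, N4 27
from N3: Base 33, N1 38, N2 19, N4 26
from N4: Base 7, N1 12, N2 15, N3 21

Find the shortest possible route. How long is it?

Base → N1 → N2 → N3 → N4 → Base: 5+25+7+26+7 = 70
Base → N1 → N2 → N4 → N3 → Base: 5+25+27+21+33 = 111
Base → N1 → N3 → N2 → N4 → Base: 5+31+19+27+7 = 89
Base → N1 → N3 → N4 → N2 → Base: 5+31+26+15+34 = 111
Base → N1 → N4 → N2 → N3 → Base: 5+39+15+7+33 = 99
Base → N1 → N4 → N3 → N2 → Base: 5+39+21+19+34 = 118
Base → N2 → N1 → N3 → N4 → Base: 8+24+31+26+7 = 96
Base → N2 → N1 → N4 → N3 → Base: 8+24+39+21+33 = 125
Base → N2 → N3 → N1 → N4 → Base: 8+7+38+39+7 = 99
Base → N2 → N3 → N4 → N1 → Base: 8+7+26+12+37 = 90
Base → N2 → N4 → N1 → N3 → Base: 8+27+12+31+33 = 111
Base → N2 → N4 → N3 → N1 → Base: 8+27+21+38+37 = 131
Base → N3 → N1 → N2 → N4 → Base: 15+38+25+27+7 = 112
Base → N3 → N1 → N4 → N2 → Base: 15+38+39+15+34 = 141
… (10 more)
The minimum is 70.
One optimal route: Base → N1 → N2 → N3 → N4 → Base.

Shortest round trip = 70 m.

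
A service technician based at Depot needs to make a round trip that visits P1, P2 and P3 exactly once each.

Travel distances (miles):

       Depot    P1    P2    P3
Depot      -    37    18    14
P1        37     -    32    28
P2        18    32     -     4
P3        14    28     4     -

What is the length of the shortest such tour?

Depot-P1-P2-P3-Depot: 37+32+4+14 = 87
Depot-P1-P3-P2-Depot: 37+28+4+18 = 87
Depot-P2-P1-P3-Depot: 18+32+28+14 = 92
The minimum is 87.
One optimal route: Depot → P1 → P2 → P3 → Depot (or its reverse).

Shortest round trip = 87 miles.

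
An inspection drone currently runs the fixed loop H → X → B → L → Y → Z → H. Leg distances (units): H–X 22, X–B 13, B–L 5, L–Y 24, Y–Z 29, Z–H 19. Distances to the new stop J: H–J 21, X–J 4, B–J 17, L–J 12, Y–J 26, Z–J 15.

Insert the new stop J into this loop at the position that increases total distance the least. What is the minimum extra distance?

Minimum extra distance: 3, inserting J between H and X.

Insertion cost between consecutive stops i–j is d(i,J) + d(J,j) − d(i,j):
  between H and X: 21 + 4 − 22 = 3
  between X and B: 4 + 17 − 13 = 8
  between B and L: 17 + 12 − 5 = 24
  between L and Y: 12 + 26 − 24 = 14
  between Y and Z: 26 + 15 − 29 = 12
  between Z and H: 15 + 21 − 19 = 17
Cheapest insertion is between H and X, adding 3.
New total = 112 + 3 = 115.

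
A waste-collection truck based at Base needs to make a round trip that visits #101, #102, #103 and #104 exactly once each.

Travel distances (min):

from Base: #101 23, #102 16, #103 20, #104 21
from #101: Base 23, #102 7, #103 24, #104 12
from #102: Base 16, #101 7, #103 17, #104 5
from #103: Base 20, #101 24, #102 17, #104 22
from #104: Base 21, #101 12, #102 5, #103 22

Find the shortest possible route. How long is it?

There are 12 distinct closed tours to check (reversals are equivalent).
Base - #101 - #102 - #103 - #104 - Base: 23+7+17+22+21 = 90
Base - #101 - #102 - #104 - #103 - Base: 23+7+5+22+20 = 77
Base - #101 - #103 - #102 - #104 - Base: 23+24+17+5+21 = 90
Base - #101 - #103 - #104 - #102 - Base: 23+24+22+5+16 = 90
Base - #101 - #104 - #102 - #103 - Base: 23+12+5+17+20 = 77
Base - #101 - #104 - #103 - #102 - Base: 23+12+22+17+16 = 90
Base - #102 - #101 - #103 - #104 - Base: 16+7+24+22+21 = 90
Base - #102 - #101 - #104 - #103 - Base: 16+7+12+22+20 = 77
Base - #102 - #103 - #101 - #104 - Base: 16+17+24+12+21 = 90
Base - #102 - #104 - #101 - #103 - Base: 16+5+12+24+20 = 77
Base - #103 - #101 - #102 - #104 - Base: 20+24+7+5+21 = 77
Base - #103 - #102 - #101 - #104 - Base: 20+17+7+12+21 = 77
The minimum is 77.
One optimal route: Base → #101 → #102 → #104 → #103 → Base (or its reverse).

Shortest round trip = 77 min.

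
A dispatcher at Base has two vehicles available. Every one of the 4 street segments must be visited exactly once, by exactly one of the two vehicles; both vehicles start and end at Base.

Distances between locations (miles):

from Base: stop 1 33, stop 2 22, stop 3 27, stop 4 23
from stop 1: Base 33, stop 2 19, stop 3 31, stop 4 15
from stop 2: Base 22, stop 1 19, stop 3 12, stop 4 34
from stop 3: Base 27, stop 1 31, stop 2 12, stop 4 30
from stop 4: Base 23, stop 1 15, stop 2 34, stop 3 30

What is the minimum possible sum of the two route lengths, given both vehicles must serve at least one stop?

Try each way of splitting the stops between the two vehicles (each non-empty) and, for each split, find the best tour for each vehicle:
  {stop 1} + {stop 2, stop 3, stop 4}: 66 + 87 = 153
  {stop 2} + {stop 1, stop 3, stop 4}: 44 + 96 = 140
  {stop 1, stop 2} + {stop 3, stop 4}: 74 + 80 = 154
  {stop 3} + {stop 1, stop 2, stop 4}: 54 + 79 = 133
  {stop 1, stop 3} + {stop 2, stop 4}: 91 + 79 = 170
  {stop 2, stop 3} + {stop 1, stop 4}: 61 + 71 = 132
  … (7 splits in total)
Best: vehicle 1 Base → stop 2 → stop 3 → Base = 61; vehicle 2 Base → stop 1 → stop 4 → Base = 71; combined 132.

Minimum combined distance: 132 miles.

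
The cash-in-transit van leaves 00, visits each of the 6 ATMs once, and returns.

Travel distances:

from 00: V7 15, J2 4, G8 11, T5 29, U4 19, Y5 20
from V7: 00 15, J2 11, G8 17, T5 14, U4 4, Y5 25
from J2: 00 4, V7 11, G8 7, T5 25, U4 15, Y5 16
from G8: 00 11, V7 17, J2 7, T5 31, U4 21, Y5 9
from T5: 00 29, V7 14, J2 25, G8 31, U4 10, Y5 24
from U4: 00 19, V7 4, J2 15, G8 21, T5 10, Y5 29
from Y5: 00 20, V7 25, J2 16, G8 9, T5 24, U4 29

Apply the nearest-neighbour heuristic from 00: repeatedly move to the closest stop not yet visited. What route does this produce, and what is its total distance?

Total distance 73 via the nearest-neighbour route 00 → J2 → G8 → Y5 → T5 → U4 → V7 → 00.

00 → [J2:4 / G8:11 / V7:15 / U4:19 / Y5:20 / T5:29] → J2 (4)
J2 → [G8:7 / V7:11 / U4:15 / Y5:16 / T5:25] → G8 (7)
G8 → [Y5:9 / V7:17 / U4:21 / T5:31] → Y5 (9)
Y5 → [T5:24 / V7:25 / U4:29] → T5 (24)
T5 → [U4:10 / V7:14] → U4 (10)
U4 → [V7:4] → V7 (4)
Return V7→00: 15.
Total = 4 + 7 + 9 + 24 + 10 + 4 + 15 = 73.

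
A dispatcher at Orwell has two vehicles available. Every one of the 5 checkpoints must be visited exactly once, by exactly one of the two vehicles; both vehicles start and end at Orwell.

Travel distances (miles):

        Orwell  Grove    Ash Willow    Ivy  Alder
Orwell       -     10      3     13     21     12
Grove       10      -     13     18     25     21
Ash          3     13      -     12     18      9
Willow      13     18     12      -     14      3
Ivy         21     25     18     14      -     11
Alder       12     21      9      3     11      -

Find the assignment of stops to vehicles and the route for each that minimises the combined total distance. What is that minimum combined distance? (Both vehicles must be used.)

Try each way of splitting the stops between the two vehicles (each non-empty) and, for each split, find the best tour for each vehicle:
  {Grove} + {Ash, Willow, Ivy, Alder}: 20 + 48 = 68
  {Ash} + {Grove, Willow, Ivy, Alder}: 6 + 62 = 68
  {Grove, Ash} + {Willow, Ivy, Alder}: 26 + 48 = 74
  {Willow} + {Grove, Ash, Ivy, Alder}: 26 + 58 = 84
  {Grove, Willow} + {Ash, Ivy, Alder}: 41 + 44 = 85
  {Ash, Willow} + {Grove, Ivy, Alder}: 28 + 58 = 86
  … (15 splits in total)
Best: vehicle 1 Orwell → Grove → Orwell = 20; vehicle 2 Orwell → Ash → Ivy → Alder → Willow → Orwell = 48; combined 68.

68 miles — the smallest possible combined total.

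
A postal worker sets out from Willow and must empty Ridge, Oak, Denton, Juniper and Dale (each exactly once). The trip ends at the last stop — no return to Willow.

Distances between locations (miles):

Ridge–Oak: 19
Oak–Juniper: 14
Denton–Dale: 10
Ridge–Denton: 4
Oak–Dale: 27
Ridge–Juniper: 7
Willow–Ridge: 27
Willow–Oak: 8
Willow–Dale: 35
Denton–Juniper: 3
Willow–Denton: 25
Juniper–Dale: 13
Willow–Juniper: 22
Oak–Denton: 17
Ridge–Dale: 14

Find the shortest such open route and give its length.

There are 5! = 120 possible orderings.
Willow → Ridge → Oak → Denton → Juniper → Dale: 27+19+17+3+13 = 79
Willow → Ridge → Oak → Denton → Dale → Juniper: 27+19+17+10+13 = 86
Willow → Ridge → Oak → Juniper → Denton → Dale: 27+19+14+3+10 = 73
Willow → Ridge → Oak → Juniper → Dale → Denton: 27+19+14+13+10 = 83
Willow → Ridge → Oak → Dale → Denton → Juniper: 27+19+27+10+3 = 86
Willow → Ridge → Oak → Dale → Juniper → Denton: 27+19+27+13+3 = 89
Willow → Ridge → Denton → Oak → Juniper → Dale: 27+4+17+14+13 = 75
Willow → Ridge → Denton → Oak → Dale → Juniper: 27+4+17+27+13 = 88
Willow → Ridge → Denton → Juniper → Oak → Dale: 27+4+3+14+27 = 75
Willow → Ridge → Denton → Juniper → Dale → Oak: 27+4+3+13+27 = 74
Willow → Ridge → Denton → Dale → Oak → Juniper: 27+4+10+27+14 = 82
Willow → Ridge → Denton → Dale → Juniper → Oak: 27+4+10+13+14 = 68
Willow → Ridge → Juniper → Oak → Denton → Dale: 27+7+14+17+10 = 75
Willow → Ridge → Juniper → Oak → Dale → Denton: 27+7+14+27+10 = 85
… (106 more)
Willow → Oak → Juniper → Ridge → Denton → Dale: 8+14+7+4+10 = 43  ← best
The minimum is 43.
One shortest path: Willow → Oak → Juniper → Ridge → Denton → Dale.

Shortest open route: 43 miles.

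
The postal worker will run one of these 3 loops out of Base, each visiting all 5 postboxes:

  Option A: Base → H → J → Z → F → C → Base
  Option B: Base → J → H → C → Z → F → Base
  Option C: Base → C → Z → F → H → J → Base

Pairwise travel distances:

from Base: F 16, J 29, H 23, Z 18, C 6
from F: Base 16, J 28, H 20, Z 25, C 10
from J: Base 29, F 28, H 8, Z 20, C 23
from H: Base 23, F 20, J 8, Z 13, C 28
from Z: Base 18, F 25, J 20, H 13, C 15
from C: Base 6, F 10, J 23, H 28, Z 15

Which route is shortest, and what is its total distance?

Option A: 23 + 8 + 20 + 25 + 10 + 6 = 92
Option B: 29 + 8 + 28 + 15 + 25 + 16 = 121
Option C: 6 + 15 + 25 + 20 + 8 + 29 = 103

92 — Option A is the shortest.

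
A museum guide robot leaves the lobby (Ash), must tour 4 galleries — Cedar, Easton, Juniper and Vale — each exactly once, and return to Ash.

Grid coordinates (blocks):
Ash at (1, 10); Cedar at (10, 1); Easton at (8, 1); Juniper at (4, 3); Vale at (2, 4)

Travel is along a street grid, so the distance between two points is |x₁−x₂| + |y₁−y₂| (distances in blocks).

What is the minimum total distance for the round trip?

Ash → Cedar → Easton → Juniper → Vale → Ash: 18+2+6+3+7 = 36
Ash → Cedar → Easton → Vale → Juniper → Ash: 18+2+9+3+10 = 42
Ash → Cedar → Juniper → Easton → Vale → Ash: 18+8+6+9+7 = 48
Ash → Cedar → Juniper → Vale → Easton → Ash: 18+8+3+9+16 = 54
Ash → Cedar → Vale → Easton → Juniper → Ash: 18+11+9+6+10 = 54
Ash → Cedar → Vale → Juniper → Easton → Ash: 18+11+3+6+16 = 54
Ash → Easton → Cedar → Juniper → Vale → Ash: 16+2+8+3+7 = 36
Ash → Easton → Cedar → Vale → Juniper → Ash: 16+2+11+3+10 = 42
Ash → Easton → Juniper → Cedar → Vale → Ash: 16+6+8+11+7 = 48
Ash → Easton → Vale → Cedar → Juniper → Ash: 16+9+11+8+10 = 54
Ash → Juniper → Cedar → Easton → Vale → Ash: 10+8+2+9+7 = 36
Ash → Juniper → Easton → Cedar → Vale → Ash: 10+6+2+11+7 = 36
The minimum is 36.
One optimal route: Ash → Cedar → Easton → Juniper → Vale → Ash (or its reverse).

Shortest round trip = 36 blocks.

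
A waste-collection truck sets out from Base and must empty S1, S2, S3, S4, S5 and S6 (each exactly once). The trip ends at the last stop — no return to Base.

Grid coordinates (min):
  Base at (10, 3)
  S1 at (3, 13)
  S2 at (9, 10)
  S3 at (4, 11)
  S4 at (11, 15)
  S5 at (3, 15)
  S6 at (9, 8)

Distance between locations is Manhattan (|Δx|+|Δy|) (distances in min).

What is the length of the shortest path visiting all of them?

There are 6! = 720 possible orderings.
Base→S1→S2→S3→S4→S5→S6: 17+9+6+11+8+13 = 64
Base→S1→S2→S3→S4→S6→S5: 17+9+6+11+9+13 = 65
Base→S1→S2→S3→S5→S4→S6: 17+9+6+5+8+9 = 54
Base→S1→S2→S3→S5→S6→S4: 17+9+6+5+13+9 = 59
Base→S1→S2→S3→S6→S4→S5: 17+9+6+8+9+8 = 57
Base→S1→S2→S3→S6→S5→S4: 17+9+6+8+13+8 = 61
Base→S1→S2→S4→S3→S5→S6: 17+9+7+11+5+13 = 62
Base→S1→S2→S4→S3→S6→S5: 17+9+7+11+8+13 = 65
… (712 more)
Base→S6→S2→S3→S1→S5→S4: 6+2+6+3+2+8 = 27  ← best
The minimum is 27.
One shortest path: Base → S6 → S2 → S3 → S1 → S5 → S4.

Shortest open route: 27 min.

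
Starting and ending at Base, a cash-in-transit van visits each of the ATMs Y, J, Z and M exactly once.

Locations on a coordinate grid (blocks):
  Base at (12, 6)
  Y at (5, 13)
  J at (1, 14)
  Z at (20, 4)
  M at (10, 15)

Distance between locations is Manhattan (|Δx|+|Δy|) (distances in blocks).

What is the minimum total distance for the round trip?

60 blocks — the shortest possible round trip.

Base→Y→J→Z→M→Base: 14+5+29+21+11 = 80
Base→Y→J→M→Z→Base: 14+5+10+21+10 = 60
Base→Y→Z→J→M→Base: 14+24+29+10+11 = 88
Base→Y→Z→M→J→Base: 14+24+21+10+19 = 88
Base→Y→M→J→Z→Base: 14+7+10+29+10 = 70
Base→Y→M→Z→J→Base: 14+7+21+29+19 = 90
Base→J→Y→Z→M→Base: 19+5+24+21+11 = 80
Base→J→Y→M→Z→Base: 19+5+7+21+10 = 62
Base→J→Z→Y→M→Base: 19+29+24+7+11 = 90
Base→J→M→Y→Z→Base: 19+10+7+24+10 = 70
Base→Z→Y→J→M→Base: 10+24+5+10+11 = 60
Base→Z→J→Y→M→Base: 10+29+5+7+11 = 62
The minimum is 60.
One optimal route: Base → Y → J → M → Z → Base (or its reverse).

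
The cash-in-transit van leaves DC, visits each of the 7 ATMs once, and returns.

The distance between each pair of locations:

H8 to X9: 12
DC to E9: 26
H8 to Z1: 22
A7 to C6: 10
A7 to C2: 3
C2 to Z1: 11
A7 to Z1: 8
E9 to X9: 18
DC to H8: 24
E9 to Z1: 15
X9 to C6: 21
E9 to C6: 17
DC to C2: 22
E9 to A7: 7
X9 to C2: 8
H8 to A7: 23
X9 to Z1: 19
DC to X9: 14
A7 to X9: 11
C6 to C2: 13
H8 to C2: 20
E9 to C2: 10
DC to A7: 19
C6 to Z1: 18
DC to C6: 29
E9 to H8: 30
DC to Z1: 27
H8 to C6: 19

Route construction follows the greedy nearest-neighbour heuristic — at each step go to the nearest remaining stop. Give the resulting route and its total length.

Nearest-neighbour total = 108; route DC → X9 → C2 → A7 → E9 → Z1 → C6 → H8 → DC.

At DC the remaining stops are X9 14, A7 19, C2 22, H8 24, E9 26, Z1 27, C6 29; go to X9.
At X9 the remaining stops are C2 8, A7 11, H8 12, E9 18, Z1 19, C6 21; go to C2.
At C2 the remaining stops are A7 3, E9 10, Z1 11, C6 13, H8 20; go to A7.
At A7 the remaining stops are E9 7, Z1 8, C6 10, H8 23; go to E9.
At E9 the remaining stops are Z1 15, C6 17, H8 30; go to Z1.
At Z1 the remaining stops are C6 18, H8 22; go to C6.
At C6 the remaining stops are H8 19; go to H8.
Return H8→DC: 24.
Total = 14 + 8 + 3 + 7 + 15 + 18 + 19 + 24 = 108.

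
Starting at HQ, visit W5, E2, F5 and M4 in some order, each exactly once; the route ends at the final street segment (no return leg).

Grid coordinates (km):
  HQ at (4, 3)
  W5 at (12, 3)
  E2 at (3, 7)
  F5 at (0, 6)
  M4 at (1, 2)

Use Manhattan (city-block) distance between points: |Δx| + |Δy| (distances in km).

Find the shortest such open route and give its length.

There are 4! = 24 possible orderings.
HQ - W5 - E2 - F5 - M4: 8+13+4+5 = 30
HQ - W5 - E2 - M4 - F5: 8+13+7+5 = 33
HQ - W5 - F5 - E2 - M4: 8+15+4+7 = 34
HQ - W5 - F5 - M4 - E2: 8+15+5+7 = 35
HQ - W5 - M4 - E2 - F5: 8+12+7+4 = 31
HQ - W5 - M4 - F5 - E2: 8+12+5+4 = 29
HQ - E2 - W5 - F5 - M4: 5+13+15+5 = 38
HQ - E2 - W5 - M4 - F5: 5+13+12+5 = 35
HQ - E2 - F5 - W5 - M4: 5+4+15+12 = 36
HQ - E2 - F5 - M4 - W5: 5+4+5+12 = 26
HQ - E2 - M4 - W5 - F5: 5+7+12+15 = 39
HQ - E2 - M4 - F5 - W5: 5+7+5+15 = 32
HQ - F5 - W5 - E2 - M4: 7+15+13+7 = 42
HQ - F5 - W5 - M4 - E2: 7+15+12+7 = 41
… (10 more)
The minimum is 26.
One shortest path: HQ → E2 → F5 → M4 → W5.

Minimum one-way distance = 26 km.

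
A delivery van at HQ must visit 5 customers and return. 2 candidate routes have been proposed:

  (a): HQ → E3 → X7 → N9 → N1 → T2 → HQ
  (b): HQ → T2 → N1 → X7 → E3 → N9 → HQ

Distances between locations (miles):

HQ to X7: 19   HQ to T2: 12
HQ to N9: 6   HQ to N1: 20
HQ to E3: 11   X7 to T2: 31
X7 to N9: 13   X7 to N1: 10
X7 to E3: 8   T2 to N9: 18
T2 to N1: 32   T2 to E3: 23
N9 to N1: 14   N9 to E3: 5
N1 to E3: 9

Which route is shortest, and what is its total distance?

Shortest is (b), total 73 miles.

(a): 11 + 8 + 13 + 14 + 32 + 12 = 90
(b): 12 + 32 + 10 + 8 + 5 + 6 = 73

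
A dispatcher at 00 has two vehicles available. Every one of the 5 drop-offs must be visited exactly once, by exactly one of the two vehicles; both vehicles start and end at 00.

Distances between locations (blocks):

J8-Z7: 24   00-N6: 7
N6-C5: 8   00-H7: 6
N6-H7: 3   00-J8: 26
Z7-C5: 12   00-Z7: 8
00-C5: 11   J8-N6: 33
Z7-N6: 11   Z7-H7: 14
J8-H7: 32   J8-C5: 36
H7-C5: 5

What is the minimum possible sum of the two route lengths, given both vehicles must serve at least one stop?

Try each way of splitting the stops between the two vehicles (each non-empty) and, for each split, find the best tour for each vehicle:
  {J8} + {Z7, N6, H7, C5}: 52 + 35 = 87
  {Z7} + {J8, N6, H7, C5}: 16 + 77 = 93
  {J8, Z7} + {N6, H7, C5}: 58 + 26 = 84
  {N6} + {J8, Z7, H7, C5}: 14 + 73 = 87
  {J8, N6} + {Z7, H7, C5}: 66 + 31 = 97
  {Z7, N6} + {J8, H7, C5}: 26 + 73 = 99
  … (15 splits in total)
Best: vehicle 1 00 → J8 → Z7 → 00 = 58; vehicle 2 00 → N6 → H7 → C5 → 00 = 26; combined 84.

Minimum combined distance: 84 blocks.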